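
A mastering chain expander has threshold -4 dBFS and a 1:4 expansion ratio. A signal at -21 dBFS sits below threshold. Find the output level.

-72 dBFS

The input is 17 dB below the -4 dBFS threshold.
A 1:4 expander multiplies undershoot by 4: 17 × 4 = 68 dB below threshold.
Output = -4 − 68 = -72 dBFS.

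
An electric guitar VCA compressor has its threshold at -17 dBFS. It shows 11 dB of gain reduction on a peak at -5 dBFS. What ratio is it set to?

Input overshoot = -5 − (-17) = 12 dB.
Output overshoot = 12 − 11 = 1 dB.
Ratio = input overshoot / output overshoot = 12 / 1 = 12.

12:1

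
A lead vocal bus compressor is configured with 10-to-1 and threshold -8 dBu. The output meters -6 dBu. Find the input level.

Post-compression overshoot = -6 − (-8) = 2 dB.
Input overshoot = R × output overshoot = 20 dB → input = -8 + 20 = 12 dBu.

12 dBu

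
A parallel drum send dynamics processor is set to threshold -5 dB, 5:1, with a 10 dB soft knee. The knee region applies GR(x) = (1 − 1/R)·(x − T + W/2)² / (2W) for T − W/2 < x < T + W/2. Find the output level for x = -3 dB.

x − T + W/2 = -3 − (-5) + 5 = 7.
GR = (1 − 1/5) × 7² / 20 = 0.8 × 49 / 20 = 1.96 dB.
Output = -3 − 1.96 = -4.96 dB.

-4.96 dB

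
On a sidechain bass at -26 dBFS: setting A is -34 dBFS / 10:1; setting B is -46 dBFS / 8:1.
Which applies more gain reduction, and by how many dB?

A: overshoot 8 dB → output overshoot 0.8 dB → GR 7.2 dB.
B: overshoot 20 dB → output overshoot 2.5 dB → GR 17.5 dB.
B reduces 10.3 dB more.

B, by 10.3 dB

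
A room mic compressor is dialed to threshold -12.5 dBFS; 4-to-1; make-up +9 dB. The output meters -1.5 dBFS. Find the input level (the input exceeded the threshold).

-4.5 dBFS

Before make-up, the level was -1.5 − 9 = -10.5 dBFS.
That's 2 dB above the -12.5 dBFS threshold.
Before 4:1 compression the overshoot was 2 × 4 = 8 dB, so input = -12.5 + 8 = -4.5 dBFS.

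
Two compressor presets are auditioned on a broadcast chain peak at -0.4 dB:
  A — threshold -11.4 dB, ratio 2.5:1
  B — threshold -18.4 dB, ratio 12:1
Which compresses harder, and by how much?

B, by 9.9 dB

A: overshoot 11 dB → output overshoot 4.4 dB → GR 6.6 dB.
B: overshoot 18 dB → output overshoot 1.5 dB → GR 16.5 dB.
B reduces 9.9 dB more.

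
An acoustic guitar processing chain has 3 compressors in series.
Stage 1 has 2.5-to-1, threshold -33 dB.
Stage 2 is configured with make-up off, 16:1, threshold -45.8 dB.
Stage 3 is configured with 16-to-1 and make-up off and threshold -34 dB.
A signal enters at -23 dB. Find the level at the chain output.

Stage 1: -23 dB is 10 dB over -33 dB; at 2.5:1 that becomes 4 dB over, giving -29 dB.
Stage 2: -29 dB is 16.8 dB over -45.8 dB; at 16:1 that becomes 1.05 dB over, giving -44.75 dB.
Stage 3: below threshold (-44.75 ≤ -34); passes unchanged; output -44.75 dB.

-44.75 dB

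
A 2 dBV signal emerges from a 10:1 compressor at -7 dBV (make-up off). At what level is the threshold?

Gain reduction = 2 − (-7) = 9 dB; output overshoot = GR / (R − 1) = 9 / 9 = 1 dB.
Threshold = output − output overshoot = -7 − 1 = -8 dBV.

-8 dBV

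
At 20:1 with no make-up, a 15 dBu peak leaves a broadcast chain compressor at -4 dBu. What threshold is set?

-5 dBu

Let T be the threshold. Output overshoot = (input overshoot)/R, so -4 − T = (15 − T)/20.
20·(-4 − T) = 15 − T → 19·T = -80 − 15 = -95.
T = -95/19 = -5 dBu.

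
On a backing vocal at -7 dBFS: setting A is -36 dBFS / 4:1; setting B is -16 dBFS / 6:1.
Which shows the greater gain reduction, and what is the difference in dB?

A: 29 dB over, compressed to 7.25 dB over, so 21.75 dB of GR.
B: 9 dB over, compressed to 1.5 dB over, so 7.5 dB of GR.
Difference: 14.25 dB in favour of A.

A, by 14.25 dB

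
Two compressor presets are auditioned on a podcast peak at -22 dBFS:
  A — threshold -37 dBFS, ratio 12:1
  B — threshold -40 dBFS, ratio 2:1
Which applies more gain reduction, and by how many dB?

A: overshoot 15 dB → output overshoot 1.25 dB → GR 13.75 dB.
B: overshoot 18 dB → output overshoot 9 dB → GR 9 dB.
A reduces 4.75 dB more.

A, by 4.75 dB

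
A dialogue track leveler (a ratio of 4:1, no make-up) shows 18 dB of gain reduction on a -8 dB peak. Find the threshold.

-32 dB

Input is 24 dB above T (since output overshoot × R = input overshoot: (-26 − T)·4 = -8 − T gives T = -32 dB).
Check: -32 + (-8 − (-32))/4 = -32 + 6 = -26 dB. ✓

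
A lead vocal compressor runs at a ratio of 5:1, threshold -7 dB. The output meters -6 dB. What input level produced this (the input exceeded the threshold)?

-2 dB

That's 1 dB above the -7 dB threshold.
Undo the ratio: input overshoot = 1 × 5 = 5 dB, giving input = -2 dB.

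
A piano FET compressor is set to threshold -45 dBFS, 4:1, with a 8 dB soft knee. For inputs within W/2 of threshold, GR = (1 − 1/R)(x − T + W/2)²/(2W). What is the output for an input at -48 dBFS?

x − T + W/2 = -48 − (-45) + 4 = 1.
GR = (1 − 1/4) × 1² / 16 = 0.75 × 1 / 16 = 0.046875 dB.
Output = -48 − 0.046875 = -48.046875 dBFS.

-48.046875 dBFS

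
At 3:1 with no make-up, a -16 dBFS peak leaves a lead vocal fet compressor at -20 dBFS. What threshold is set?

Input is 6 dB above T (since output overshoot × R = input overshoot: (-20 − T)·3 = -16 − T gives T = -22 dBFS).
Check: -22 + (-16 − (-22))/3 = -22 + 2 = -20 dBFS. ✓

-22 dBFS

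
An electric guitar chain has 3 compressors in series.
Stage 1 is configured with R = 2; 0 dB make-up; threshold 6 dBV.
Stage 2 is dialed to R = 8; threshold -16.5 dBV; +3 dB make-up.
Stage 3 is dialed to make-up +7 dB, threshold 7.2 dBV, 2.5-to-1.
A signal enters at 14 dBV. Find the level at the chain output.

-3.1875 dBV

Stage 1: 14 dBV is 8 dB over 6 dBV; at 2:1 that becomes 4 dB over, giving 10 dBV.
Stage 2: 26.5 dB above -16.5 dBV, reduced 8:1 to 3.3125 dB above → -13.1875 dBV; +3 dB make-up → -10.1875 dBV.
Stage 3: below threshold (-10.1875 ≤ 7.2); passes unchanged; make-up brings it to -3.1875 dBV.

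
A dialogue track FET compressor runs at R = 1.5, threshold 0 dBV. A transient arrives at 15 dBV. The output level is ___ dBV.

10 dBV

Overshoot: 15 − 0 = 15 dB.
At 1.5:1 the overshoot is divided by 1.5, leaving 10 dB above threshold.
That puts the output at 10 dBV.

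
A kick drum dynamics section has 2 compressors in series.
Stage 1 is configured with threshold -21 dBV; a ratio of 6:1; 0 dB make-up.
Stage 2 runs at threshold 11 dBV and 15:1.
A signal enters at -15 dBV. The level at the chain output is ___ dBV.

Stage 1: -15 dBV is 6 dB over -21 dBV; at 6:1 that becomes 1 dB over, giving -20 dBV.
Stage 2: -20 dBV is at or below the 11 dBV threshold — no compression; output -20 dBV.

-20 dBV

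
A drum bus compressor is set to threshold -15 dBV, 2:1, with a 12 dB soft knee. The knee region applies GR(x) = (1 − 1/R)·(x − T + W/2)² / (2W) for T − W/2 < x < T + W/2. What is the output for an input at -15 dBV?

x − T + W/2 = -15 − (-15) + 6 = 6.
GR = (1 − 1/2) × 6² / 24 = 0.5 × 36 / 24 = 0.75 dB.
Output = -15 − 0.75 = -15.75 dBV.

-15.75 dBV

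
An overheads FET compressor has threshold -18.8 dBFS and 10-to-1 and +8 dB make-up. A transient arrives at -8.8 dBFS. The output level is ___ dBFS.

-9.8 dBFS

-8.8 dBFS sits 10 dB over threshold.
10:1 compression reduces that to 10/10 = 1 dB over.
That puts the output at -17.8 dBFS; make-up adds 8 dB, giving -9.8 dBFS.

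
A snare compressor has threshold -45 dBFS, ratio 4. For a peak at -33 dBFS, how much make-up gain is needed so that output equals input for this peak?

Overshoot 12 dB → 12/4 = 3 dB after compression, so the compressed level is -45 + 3 = -42 dBFS.
Make-up = target − compressed = -33 − (-42) = 9 dB.

9 dB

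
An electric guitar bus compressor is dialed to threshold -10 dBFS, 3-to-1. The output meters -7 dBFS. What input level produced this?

That's 3 dB above the -10 dBFS threshold.
Undo the ratio: input overshoot = 3 × 3 = 9 dB, giving input = -1 dBFS.

-1 dBFS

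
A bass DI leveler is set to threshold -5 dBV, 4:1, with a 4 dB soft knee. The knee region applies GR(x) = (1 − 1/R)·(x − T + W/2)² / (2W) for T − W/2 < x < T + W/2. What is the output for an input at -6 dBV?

x − T + W/2 = -6 − (-5) + 2 = 1.
GR = (1 − 1/4) × 1² / 8 = 0.75 × 1 / 8 = 0.09375 dB.
Output = -6 − 0.09375 = -6.09375 dBV.

-6.09375 dBV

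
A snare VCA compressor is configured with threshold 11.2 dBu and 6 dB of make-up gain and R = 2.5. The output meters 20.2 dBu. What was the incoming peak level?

Stripping the +6 dB make-up gives 14.2 dBu at the gain stage.
Post-compression overshoot = 14.2 − 11.2 = 3 dB.
Before 2.5:1 compression the overshoot was 3 × 2.5 = 7.5 dB, so input = 11.2 + 7.5 = 18.7 dBu.

18.7 dBu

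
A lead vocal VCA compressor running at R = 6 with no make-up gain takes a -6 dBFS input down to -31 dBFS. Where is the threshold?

Input is 30 dB above T (since output overshoot × R = input overshoot: (-31 − T)·6 = -6 − T gives T = -36 dBFS).
Check: -36 + (-6 − (-36))/6 = -36 + 5 = -31 dBFS. ✓

-36 dBFS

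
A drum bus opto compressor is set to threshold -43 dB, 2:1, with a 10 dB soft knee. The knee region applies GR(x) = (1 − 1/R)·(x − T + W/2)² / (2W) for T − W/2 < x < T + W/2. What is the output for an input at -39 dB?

x − T + W/2 = -39 − (-43) + 5 = 9.
GR = (1 − 1/2) × 9² / 20 = 0.5 × 81 / 20 = 2.025 dB.
Output = -39 − 2.025 = -41.025 dB.

-41.025 dB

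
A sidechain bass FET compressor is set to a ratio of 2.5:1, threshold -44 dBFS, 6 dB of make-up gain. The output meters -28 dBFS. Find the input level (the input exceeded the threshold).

Remove make-up: -28 − 6 = -34 dBFS.
That's 10 dB above the -44 dBFS threshold.
Input overshoot = R × output overshoot = 25 dB → input = -44 + 25 = -19 dBFS.

-19 dBFS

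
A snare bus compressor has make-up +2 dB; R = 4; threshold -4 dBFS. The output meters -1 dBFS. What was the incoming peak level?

0 dBFS

Before make-up, the level was -1 − 2 = -3 dBFS.
That's 1 dB above the -4 dBFS threshold.
Before 4:1 compression the overshoot was 1 × 4 = 4 dB, so input = -4 + 4 = 0 dBFS.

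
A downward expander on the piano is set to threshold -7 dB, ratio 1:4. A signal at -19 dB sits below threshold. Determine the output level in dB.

Undershoot = (-7) − (-19) = 12 dB.
At 1:4, that expands to 48 dB under threshold.
Output = -7 − 48 = -55 dB.

-55 dB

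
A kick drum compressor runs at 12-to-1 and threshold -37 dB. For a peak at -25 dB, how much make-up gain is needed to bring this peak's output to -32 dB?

Overshoot 12 dB → 12/12 = 1 dB after compression, so the compressed level is -37 + 1 = -36 dB.
Make-up = target − compressed = -32 − (-36) = 4 dB.

4 dB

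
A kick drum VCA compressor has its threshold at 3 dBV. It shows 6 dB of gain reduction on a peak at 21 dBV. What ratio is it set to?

Input overshoot = 21 − 3 = 18 dB.
Output overshoot = 18 − 6 = 12 dB.
Ratio = input overshoot / output overshoot = 18 / 12 = 1.5.

1.5:1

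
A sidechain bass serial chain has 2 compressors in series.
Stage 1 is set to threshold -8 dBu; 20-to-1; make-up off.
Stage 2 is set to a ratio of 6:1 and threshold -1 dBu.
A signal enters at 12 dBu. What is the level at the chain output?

Stage 1: overshoot 20 dB → 20/20 = 1 dB → -7 dBu.
Stage 2: below threshold (-7 ≤ -1); passes unchanged; output -7 dBu.

-7 dBu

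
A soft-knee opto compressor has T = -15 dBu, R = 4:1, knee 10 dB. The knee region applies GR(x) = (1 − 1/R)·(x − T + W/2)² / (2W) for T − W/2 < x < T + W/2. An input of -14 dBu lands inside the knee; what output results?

-15.35 dBu

x − T + W/2 = -14 − (-15) + 5 = 6.
GR = (1 − 1/4) × 6² / 20 = 0.75 × 36 / 20 = 1.35 dB.
Output = -14 − 1.35 = -15.35 dBu.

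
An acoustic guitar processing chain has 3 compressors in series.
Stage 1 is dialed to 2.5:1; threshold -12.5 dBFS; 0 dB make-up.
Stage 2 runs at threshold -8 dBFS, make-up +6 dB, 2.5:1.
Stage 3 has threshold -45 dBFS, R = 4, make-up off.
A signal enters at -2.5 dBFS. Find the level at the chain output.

-34.375 dBFS

Stage 1: overshoot 10 dB → 10/2.5 = 4 dB → -8.5 dBFS.
Stage 2: -8.5 dBFS is at or below the -8 dBFS threshold — no compression; make-up brings it to -2.5 dBFS.
Stage 3: -2.5 dBFS is 42.5 dB over -45 dBFS; at 4:1 that becomes 10.625 dB over, giving -34.375 dBFS.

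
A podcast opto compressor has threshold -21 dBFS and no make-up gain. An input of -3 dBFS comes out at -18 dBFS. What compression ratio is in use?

Input overshoot = -3 − (-21) = 18 dB; output overshoot = -18 − (-21) = 3 dB.
Ratio = 18 / 3 = 6.

6:1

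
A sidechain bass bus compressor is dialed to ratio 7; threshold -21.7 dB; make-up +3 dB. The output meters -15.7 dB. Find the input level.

Remove make-up: -15.7 − 3 = -18.7 dB.
Post-compression overshoot = -18.7 − (-21.7) = 3 dB.
Undo the ratio: input overshoot = 3 × 7 = 21 dB, giving input = -0.7 dB.

-0.7 dB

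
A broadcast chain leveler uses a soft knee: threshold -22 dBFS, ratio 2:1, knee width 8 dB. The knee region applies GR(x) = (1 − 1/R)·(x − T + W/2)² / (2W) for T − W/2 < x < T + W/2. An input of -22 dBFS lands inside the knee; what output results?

-22.5 dBFS

x − T + W/2 = -22 − (-22) + 4 = 4.
GR = (1 − 1/2) × 4² / 16 = 0.5 × 16 / 16 = 0.5 dB.
Output = -22 − 0.5 = -22.5 dBFS.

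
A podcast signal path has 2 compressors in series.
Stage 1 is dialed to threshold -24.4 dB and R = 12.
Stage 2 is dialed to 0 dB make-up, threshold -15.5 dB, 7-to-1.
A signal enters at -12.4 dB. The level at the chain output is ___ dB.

-23.4 dB

Stage 1: -12.4 dB is 12 dB over -24.4 dB; at 12:1 that becomes 1 dB over, giving -23.4 dB.
Stage 2: -23.4 dB is at or below the -15.5 dB threshold — no compression; output -23.4 dB.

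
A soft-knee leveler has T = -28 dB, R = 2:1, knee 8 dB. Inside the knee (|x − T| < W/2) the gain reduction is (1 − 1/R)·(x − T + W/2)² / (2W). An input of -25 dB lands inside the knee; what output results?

x − T + W/2 = -25 − (-28) + 4 = 7.
GR = (1 − 1/2) × 7² / 16 = 0.5 × 49 / 16 = 1.53125 dB.
Output = -25 − 1.53125 = -26.53125 dB.

-26.53125 dB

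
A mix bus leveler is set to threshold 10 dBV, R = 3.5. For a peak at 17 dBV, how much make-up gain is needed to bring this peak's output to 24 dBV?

Overshoot 7 dB → 7/3.5 = 2 dB after compression, so the compressed level is 10 + 2 = 12 dBV.
Make-up = target − compressed = 24 − 12 = 12 dB.

12 dB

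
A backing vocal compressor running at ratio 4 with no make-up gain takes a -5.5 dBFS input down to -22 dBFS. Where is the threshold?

Gain reduction = -5.5 − (-22) = 16.5 dB; output overshoot = GR / (R − 1) = 16.5 / 3 = 5.5 dB.
Threshold = output − output overshoot = -22 − 5.5 = -27.5 dBFS.

-27.5 dBFS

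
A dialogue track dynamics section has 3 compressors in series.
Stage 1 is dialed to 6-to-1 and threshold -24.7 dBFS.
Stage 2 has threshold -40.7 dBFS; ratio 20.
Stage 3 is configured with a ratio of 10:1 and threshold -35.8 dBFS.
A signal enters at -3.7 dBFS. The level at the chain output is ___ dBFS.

Stage 1: -3.7 dBFS is 21 dB over -24.7 dBFS; at 6:1 that becomes 3.5 dB over, giving -21.2 dBFS.
Stage 2: -21.2 dBFS is 19.5 dB over -40.7 dBFS; at 20:1 that becomes 0.975 dB over, giving -39.725 dBFS.
Stage 3: below threshold (-39.725 ≤ -35.8); passes unchanged; output -39.725 dBFS.

-39.725 dBFS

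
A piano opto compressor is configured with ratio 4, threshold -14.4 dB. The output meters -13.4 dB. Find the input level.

The compressed level sits -13.4 − (-14.4) = 1 dB over threshold.
Undo the ratio: input overshoot = 1 × 4 = 4 dB, giving input = -10.4 dB.

-10.4 dB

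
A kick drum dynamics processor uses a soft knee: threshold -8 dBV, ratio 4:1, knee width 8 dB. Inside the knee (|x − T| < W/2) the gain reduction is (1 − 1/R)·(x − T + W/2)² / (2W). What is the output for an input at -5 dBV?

x − T + W/2 = -5 − (-8) + 4 = 7.
GR = (1 − 1/4) × 7² / 16 = 0.75 × 49 / 16 = 2.296875 dB.
Output = -5 − 2.296875 = -7.296875 dBV.

-7.296875 dBV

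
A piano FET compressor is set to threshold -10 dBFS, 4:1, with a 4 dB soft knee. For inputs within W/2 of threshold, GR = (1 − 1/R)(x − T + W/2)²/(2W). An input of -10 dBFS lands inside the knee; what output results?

-10.375 dBFS

x − T + W/2 = -10 − (-10) + 2 = 2.
GR = (1 − 1/4) × 2² / 8 = 0.75 × 4 / 8 = 0.375 dB.
Output = -10 − 0.375 = -10.375 dBFS.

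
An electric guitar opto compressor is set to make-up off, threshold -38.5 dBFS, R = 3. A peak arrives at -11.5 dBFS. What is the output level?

The input is 27 dB above the -38.5 dBFS threshold.
3:1 compression reduces that to 27/3 = 9 dB over.
So the level is -38.5 + 9 = -29.5 dBFS.

-29.5 dBFS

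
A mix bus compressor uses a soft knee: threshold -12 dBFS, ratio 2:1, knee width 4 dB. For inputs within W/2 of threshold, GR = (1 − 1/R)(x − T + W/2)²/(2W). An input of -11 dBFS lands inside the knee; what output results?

-11.5625 dBFS

x − T + W/2 = -11 − (-12) + 2 = 3.
GR = (1 − 1/2) × 3² / 8 = 0.5 × 9 / 8 = 0.5625 dB.
Output = -11 − 0.5625 = -11.5625 dBFS.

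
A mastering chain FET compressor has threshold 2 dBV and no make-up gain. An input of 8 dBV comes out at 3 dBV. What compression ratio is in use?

6:1

Input overshoot = 8 − 2 = 6 dB; output overshoot = 3 − 2 = 1 dB.
Ratio = 6 / 1 = 6.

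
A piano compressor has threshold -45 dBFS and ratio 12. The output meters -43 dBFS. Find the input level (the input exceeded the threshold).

That's 2 dB above the -45 dBFS threshold.
Before 12:1 compression the overshoot was 2 × 12 = 24 dB, so input = -45 + 24 = -21 dBFS.

-21 dBFS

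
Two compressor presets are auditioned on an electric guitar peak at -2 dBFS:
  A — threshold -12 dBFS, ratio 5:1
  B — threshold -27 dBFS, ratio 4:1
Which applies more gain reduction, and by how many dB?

A: overshoot 10 dB → output overshoot 2 dB → GR 8 dB.
B: overshoot 25 dB → output overshoot 6.25 dB → GR 18.75 dB.
Difference: 10.75 dB in favour of B.

B, by 10.75 dB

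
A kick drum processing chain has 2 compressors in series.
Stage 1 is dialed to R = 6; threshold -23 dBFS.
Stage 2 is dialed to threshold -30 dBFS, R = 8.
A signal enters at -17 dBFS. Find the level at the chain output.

Stage 1: -17 dBFS is 6 dB over -23 dBFS; at 6:1 that becomes 1 dB over, giving -22 dBFS.
Stage 2: -22 dBFS is 8 dB over -30 dBFS; at 8:1 that becomes 1 dB over, giving -29 dBFS.

-29 dBFS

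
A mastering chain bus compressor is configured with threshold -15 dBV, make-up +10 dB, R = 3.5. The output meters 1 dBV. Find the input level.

Before make-up, the level was 1 − 10 = -9 dBV.
Post-compression overshoot = -9 − (-15) = 6 dB.
Before 3.5:1 compression the overshoot was 6 × 3.5 = 21 dB, so input = -15 + 21 = 6 dBV.

6 dBV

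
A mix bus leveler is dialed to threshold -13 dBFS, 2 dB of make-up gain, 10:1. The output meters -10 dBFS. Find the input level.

-3 dBFS

Before make-up, the level was -10 − 2 = -12 dBFS.
The compressed level sits -12 − (-13) = 1 dB over threshold.
Undo the ratio: input overshoot = 1 × 10 = 10 dB, giving input = -3 dBFS.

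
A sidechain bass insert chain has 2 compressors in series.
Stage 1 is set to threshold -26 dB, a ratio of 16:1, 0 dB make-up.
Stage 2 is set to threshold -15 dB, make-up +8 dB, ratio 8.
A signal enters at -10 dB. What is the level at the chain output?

-17 dB

Stage 1: overshoot 16 dB → 16/16 = 1 dB → -25 dB.
Stage 2: -25 dB ≤ -15 dB, so stage 2 doesn't engage; make-up brings it to -17 dB.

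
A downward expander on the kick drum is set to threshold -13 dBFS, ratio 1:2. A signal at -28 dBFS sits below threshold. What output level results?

-43 dBFS

Undershoot = (-13) − (-28) = 15 dB.
At 1:2, that expands to 30 dB under threshold.
Output = -13 − 30 = -43 dBFS.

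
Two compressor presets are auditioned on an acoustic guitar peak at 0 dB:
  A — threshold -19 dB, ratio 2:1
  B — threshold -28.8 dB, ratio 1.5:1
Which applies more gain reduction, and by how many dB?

A: 19 dB over, compressed to 9.5 dB over, so 9.5 dB of GR.
B: 28.8 dB over, compressed to 19.2 dB over, so 9.6 dB of GR.
Difference: 0.1 dB in favour of B.

B, by 0.1 dB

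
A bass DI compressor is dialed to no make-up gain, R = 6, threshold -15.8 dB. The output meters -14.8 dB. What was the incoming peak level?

Post-compression overshoot = -14.8 − (-15.8) = 1 dB.
Input overshoot = R × output overshoot = 6 dB → input = -15.8 + 6 = -9.8 dB.

-9.8 dB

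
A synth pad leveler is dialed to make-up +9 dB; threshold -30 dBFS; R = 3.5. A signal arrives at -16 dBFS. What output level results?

Overshoot: -16 − (-30) = 14 dB.
The 14 dB excess becomes 4 dB after 3.5:1 reduction.
So the level is -30 + 4 = -26 dBFS; make-up adds 9 dB, giving -17 dBFS.

-17 dBFS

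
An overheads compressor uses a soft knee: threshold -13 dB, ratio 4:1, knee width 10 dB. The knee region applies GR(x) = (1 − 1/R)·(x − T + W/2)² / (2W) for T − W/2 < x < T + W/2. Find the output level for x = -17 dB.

-17.0375 dB

x − T + W/2 = -17 − (-13) + 5 = 1.
GR = (1 − 1/4) × 1² / 20 = 0.75 × 1 / 20 = 0.0375 dB.
Output = -17 − 0.0375 = -17.0375 dB.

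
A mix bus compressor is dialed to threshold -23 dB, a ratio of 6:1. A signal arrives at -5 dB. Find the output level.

-5 dB sits 18 dB over threshold.
The 18 dB excess becomes 3 dB after 6:1 reduction.
That puts the output at -20 dB.

-20 dB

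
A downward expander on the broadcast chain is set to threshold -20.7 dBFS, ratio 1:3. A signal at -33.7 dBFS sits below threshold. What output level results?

-59.7 dBFS

The input is 13 dB below the -20.7 dBFS threshold.
A 1:3 expander multiplies undershoot by 3: 13 × 3 = 39 dB below threshold.
Output = -20.7 − 39 = -59.7 dBFS.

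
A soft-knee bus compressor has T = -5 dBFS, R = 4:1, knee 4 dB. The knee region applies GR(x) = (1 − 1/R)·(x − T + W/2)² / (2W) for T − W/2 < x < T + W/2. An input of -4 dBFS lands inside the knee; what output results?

-4.84375 dBFS

x − T + W/2 = -4 − (-5) + 2 = 3.
GR = (1 − 1/4) × 3² / 8 = 0.75 × 9 / 8 = 0.84375 dB.
Output = -4 − 0.84375 = -4.84375 dBFS.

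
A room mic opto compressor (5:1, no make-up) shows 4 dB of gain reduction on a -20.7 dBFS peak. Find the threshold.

Gain reduction = -20.7 − (-24.7) = 4 dB; output overshoot = GR / (R − 1) = 4 / 4 = 1 dB.
Threshold = output − output overshoot = -24.7 − 1 = -25.7 dBFS.

-25.7 dBFS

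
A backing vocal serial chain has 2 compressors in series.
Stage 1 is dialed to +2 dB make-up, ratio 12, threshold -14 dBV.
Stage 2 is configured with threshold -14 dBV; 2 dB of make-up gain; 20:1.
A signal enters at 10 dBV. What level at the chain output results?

-11.8 dBV

Stage 1: overshoot 24 dB → 24/12 = 2 dB → -12 dBV; +2 dB make-up → -10 dBV.
Stage 2: 4 dB above -14 dBV, reduced 20:1 to 0.2 dB above → -13.8 dBV; +2 dB make-up → -11.8 dBV.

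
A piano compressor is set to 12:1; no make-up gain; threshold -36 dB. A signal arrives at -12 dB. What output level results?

-34 dB

Overshoot: -12 − (-36) = 24 dB.
The 24 dB excess becomes 2 dB after 12:1 reduction.
So the level is -36 + 2 = -34 dB.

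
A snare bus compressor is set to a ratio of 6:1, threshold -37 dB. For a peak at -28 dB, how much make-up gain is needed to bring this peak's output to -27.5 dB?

Overshoot 9 dB → 9/6 = 1.5 dB after compression, so the compressed level is -37 + 1.5 = -35.5 dB.
Make-up = target − compressed = -27.5 − (-35.5) = 8 dB.

8 dB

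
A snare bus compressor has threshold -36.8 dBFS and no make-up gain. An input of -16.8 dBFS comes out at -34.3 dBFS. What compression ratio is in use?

Input overshoot = -16.8 − (-36.8) = 20 dB; output overshoot = -34.3 − (-36.8) = 2.5 dB.
Ratio = 20 / 2.5 = 8.

8:1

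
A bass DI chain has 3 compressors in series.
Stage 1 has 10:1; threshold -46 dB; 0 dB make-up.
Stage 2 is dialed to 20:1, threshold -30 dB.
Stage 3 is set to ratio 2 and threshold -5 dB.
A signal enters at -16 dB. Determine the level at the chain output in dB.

-43 dB

Stage 1: 30 dB above -46 dB, reduced 10:1 to 3 dB above → -43 dB.
Stage 2: below threshold (-43 ≤ -30); passes unchanged; output -43 dB.
Stage 3: below threshold (-43 ≤ -5); passes unchanged; output -43 dB.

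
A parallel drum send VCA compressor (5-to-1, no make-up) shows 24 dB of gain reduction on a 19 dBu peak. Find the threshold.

-11 dBu

Input is 30 dB above T (since output overshoot × R = input overshoot: (-5 − T)·5 = 19 − T gives T = -11 dBu).
Check: -11 + (19 − (-11))/5 = -11 + 6 = -5 dBu. ✓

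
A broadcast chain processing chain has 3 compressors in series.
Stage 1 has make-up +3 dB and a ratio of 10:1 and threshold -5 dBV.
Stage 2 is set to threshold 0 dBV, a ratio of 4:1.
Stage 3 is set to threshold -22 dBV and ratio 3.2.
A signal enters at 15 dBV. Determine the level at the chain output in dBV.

Stage 1: 15 dBV is 20 dB over -5 dBV; at 10:1 that becomes 2 dB over, giving -3 dBV; +3 dB make-up → 0 dBV.
Stage 2: 0 dBV is at or below the 0 dBV threshold — no compression; output 0 dBV.
Stage 3: 22 dB above -22 dBV, reduced 3.2:1 to 6.875 dB above → -15.125 dBV.

-15.125 dBV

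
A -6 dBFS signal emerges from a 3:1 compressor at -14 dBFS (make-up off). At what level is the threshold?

-18 dBFS

Let T be the threshold. Output overshoot = (input overshoot)/R, so -14 − T = (-6 − T)/3.
3·(-14 − T) = -6 − T → 2·T = -42 − (-6) = -36.
T = -36/2 = -18 dBFS.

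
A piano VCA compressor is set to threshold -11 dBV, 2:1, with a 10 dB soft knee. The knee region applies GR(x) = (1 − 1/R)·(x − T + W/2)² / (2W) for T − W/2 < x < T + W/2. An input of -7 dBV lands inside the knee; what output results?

x − T + W/2 = -7 − (-11) + 5 = 9.
GR = (1 − 1/2) × 9² / 20 = 0.5 × 81 / 20 = 2.025 dB.
Output = -7 − 2.025 = -9.025 dBV.

-9.025 dBV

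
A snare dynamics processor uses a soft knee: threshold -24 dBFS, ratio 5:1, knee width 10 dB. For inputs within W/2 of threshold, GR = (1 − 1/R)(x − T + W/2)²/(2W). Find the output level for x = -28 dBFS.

-28.04 dBFS

x − T + W/2 = -28 − (-24) + 5 = 1.
GR = (1 − 1/5) × 1² / 20 = 0.8 × 1 / 20 = 0.04 dB.
Output = -28 − 0.04 = -28.04 dBFS.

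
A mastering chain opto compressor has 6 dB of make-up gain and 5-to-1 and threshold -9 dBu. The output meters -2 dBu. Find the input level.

-4 dBu

Remove make-up: -2 − 6 = -8 dBu.
The compressed level sits -8 − (-9) = 1 dB over threshold.
Input overshoot = R × output overshoot = 5 dB → input = -9 + 5 = -4 dBu.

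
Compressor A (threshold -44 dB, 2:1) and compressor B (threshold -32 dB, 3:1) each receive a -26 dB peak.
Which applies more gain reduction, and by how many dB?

A, by 5 dB

A: GR = 18 − 18/2 = 9 dB.
B: GR = 6 − 6/3 = 4 dB.
A applies 5 dB more gain reduction.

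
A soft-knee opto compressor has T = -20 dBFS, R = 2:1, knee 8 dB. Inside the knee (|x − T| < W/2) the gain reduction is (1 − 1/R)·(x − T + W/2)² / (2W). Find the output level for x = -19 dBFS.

-19.78125 dBFS

x − T + W/2 = -19 − (-20) + 4 = 5.
GR = (1 − 1/2) × 5² / 16 = 0.5 × 25 / 16 = 0.78125 dB.
Output = -19 − 0.78125 = -19.78125 dBFS.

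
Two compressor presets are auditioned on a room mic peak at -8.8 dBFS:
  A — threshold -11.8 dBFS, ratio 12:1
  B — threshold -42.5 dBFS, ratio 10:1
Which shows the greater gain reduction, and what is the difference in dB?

B, by 27.58 dB

A: 3 dB over, compressed to 0.25 dB over, so 2.75 dB of GR.
B: 33.7 dB over, compressed to 3.37 dB over, so 30.33 dB of GR.
B applies 27.58 dB more gain reduction.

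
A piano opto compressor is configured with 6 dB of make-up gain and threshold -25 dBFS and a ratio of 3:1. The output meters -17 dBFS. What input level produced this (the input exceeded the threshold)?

-19 dBFS

Stripping the +6 dB make-up gives -23 dBFS at the gain stage.
That's 2 dB above the -25 dBFS threshold.
Input overshoot = R × output overshoot = 6 dB → input = -25 + 6 = -19 dBFS.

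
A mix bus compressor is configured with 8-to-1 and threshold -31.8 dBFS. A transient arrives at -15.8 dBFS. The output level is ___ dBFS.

-29.8 dBFS

Overshoot: -15.8 − (-31.8) = 16 dB.
8:1 compression reduces that to 16/8 = 2 dB over.
That puts the output at -29.8 dBFS.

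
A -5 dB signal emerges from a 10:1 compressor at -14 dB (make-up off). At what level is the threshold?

-15 dB

Input is 10 dB above T (since output overshoot × R = input overshoot: (-14 − T)·10 = -5 − T gives T = -15 dB).
Check: -15 + (-5 − (-15))/10 = -15 + 1 = -14 dB. ✓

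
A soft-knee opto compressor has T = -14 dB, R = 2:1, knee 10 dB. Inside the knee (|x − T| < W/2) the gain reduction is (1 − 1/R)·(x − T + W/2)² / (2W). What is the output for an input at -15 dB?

-15.4 dB

x − T + W/2 = -15 − (-14) + 5 = 4.
GR = (1 − 1/2) × 4² / 20 = 0.5 × 16 / 20 = 0.4 dB.
Output = -15 − 0.4 = -15.4 dB.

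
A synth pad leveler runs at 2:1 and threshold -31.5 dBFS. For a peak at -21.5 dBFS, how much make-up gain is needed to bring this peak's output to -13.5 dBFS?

13 dB

Without make-up, output = threshold + overshoot/2 = -31.5 + 5 = -26.5 dBFS.
Gap to target: 13 dB.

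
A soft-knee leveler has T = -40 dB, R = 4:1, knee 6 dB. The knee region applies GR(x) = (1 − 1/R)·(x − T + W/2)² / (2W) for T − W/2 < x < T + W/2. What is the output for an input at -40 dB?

-40.5625 dB

x − T + W/2 = -40 − (-40) + 3 = 3.
GR = (1 − 1/4) × 3² / 12 = 0.75 × 9 / 12 = 0.5625 dB.
Output = -40 − 0.5625 = -40.5625 dB.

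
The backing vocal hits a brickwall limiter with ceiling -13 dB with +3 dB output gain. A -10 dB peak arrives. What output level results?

-10 dB

At ∞:1, everything above -13 dB is held at the ceiling.
Output gain then adds 3 dB: -13 + 3 = -10 dB.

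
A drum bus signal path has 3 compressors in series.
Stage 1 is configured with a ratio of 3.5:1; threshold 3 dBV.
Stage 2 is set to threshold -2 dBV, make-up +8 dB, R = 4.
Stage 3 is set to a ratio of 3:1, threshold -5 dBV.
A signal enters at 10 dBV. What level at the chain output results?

Stage 1: 10 dBV is 7 dB over 3 dBV; at 3.5:1 that becomes 2 dB over, giving 5 dBV.
Stage 2: 7 dB above -2 dBV, reduced 4:1 to 1.75 dB above → -0.25 dBV; +8 dB make-up → 7.75 dBV.
Stage 3: overshoot 12.75 dB → 12.75/3 = 4.25 dB → -0.75 dBV.

-0.75 dBV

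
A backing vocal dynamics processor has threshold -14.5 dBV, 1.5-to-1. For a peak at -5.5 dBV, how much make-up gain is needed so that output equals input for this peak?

Overshoot 9 dB → 9/1.5 = 6 dB after compression, so the compressed level is -14.5 + 6 = -8.5 dBV.
Make-up = target − compressed = -5.5 − (-8.5) = 3 dB.

3 dB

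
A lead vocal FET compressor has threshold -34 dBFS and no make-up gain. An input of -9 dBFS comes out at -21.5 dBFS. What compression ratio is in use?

2:1

Input overshoot = -9 − (-34) = 25 dB; output overshoot = -21.5 − (-34) = 12.5 dB.
Ratio = 25 / 12.5 = 2.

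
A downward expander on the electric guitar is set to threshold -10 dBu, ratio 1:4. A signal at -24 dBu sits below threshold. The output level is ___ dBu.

Below threshold, a 1:4 expander applies gain = (4−1)×(T − x) of attenuation.
(4−1) × 14 = 42 dB, so output = -24 − 42 = -66 dBu.

-66 dBu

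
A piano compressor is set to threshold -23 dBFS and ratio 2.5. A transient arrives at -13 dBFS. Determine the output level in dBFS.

-19 dBFS

The input is 10 dB above the -23 dBFS threshold.
At 2.5:1 the overshoot is divided by 2.5, leaving 4 dB above threshold.
Output = -23 + 4 = -19 dBFS.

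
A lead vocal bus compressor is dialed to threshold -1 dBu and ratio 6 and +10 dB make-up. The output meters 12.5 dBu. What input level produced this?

20 dBu

Stripping the +10 dB make-up gives 2.5 dBu at the gain stage.
Post-compression overshoot = 2.5 − (-1) = 3.5 dB.
Before 6:1 compression the overshoot was 3.5 × 6 = 21 dB, so input = -1 + 21 = 20 dBu.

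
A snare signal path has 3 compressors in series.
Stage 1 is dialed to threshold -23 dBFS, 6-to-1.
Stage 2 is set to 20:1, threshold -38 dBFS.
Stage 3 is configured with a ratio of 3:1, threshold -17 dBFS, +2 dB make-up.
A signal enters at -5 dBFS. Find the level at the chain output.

Stage 1: overshoot 18 dB → 18/6 = 3 dB → -20 dBFS.
Stage 2: overshoot 18 dB → 18/20 = 0.9 dB → -37.1 dBFS.
Stage 3: -37.1 dBFS ≤ -17 dBFS, so stage 3 doesn't engage; make-up brings it to -35.1 dBFS.

-35.1 dBFS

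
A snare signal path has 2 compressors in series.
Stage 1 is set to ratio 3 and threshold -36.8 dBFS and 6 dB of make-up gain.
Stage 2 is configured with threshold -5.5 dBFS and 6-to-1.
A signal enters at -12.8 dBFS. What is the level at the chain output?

-22.8 dBFS

Stage 1: overshoot 24 dB → 24/3 = 8 dB → -28.8 dBFS; +6 dB make-up → -22.8 dBFS.
Stage 2: -22.8 dBFS ≤ -5.5 dBFS, so stage 2 doesn't engage; output -22.8 dBFS.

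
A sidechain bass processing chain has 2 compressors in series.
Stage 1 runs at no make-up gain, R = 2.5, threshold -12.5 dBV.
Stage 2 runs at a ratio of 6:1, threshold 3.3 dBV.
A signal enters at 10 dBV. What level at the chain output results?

-3.5 dBV

Stage 1: 22.5 dB above -12.5 dBV, reduced 2.5:1 to 9 dB above → -3.5 dBV.
Stage 2: -3.5 dBV is at or below the 3.3 dBV threshold — no compression; output -3.5 dBV.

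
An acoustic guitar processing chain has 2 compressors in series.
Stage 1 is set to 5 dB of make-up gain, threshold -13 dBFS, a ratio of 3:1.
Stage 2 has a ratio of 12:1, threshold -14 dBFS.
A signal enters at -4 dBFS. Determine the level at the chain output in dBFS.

Stage 1: -4 dBFS is 9 dB over -13 dBFS; at 3:1 that becomes 3 dB over, giving -10 dBFS; +5 dB make-up → -5 dBFS.
Stage 2: -5 dBFS is 9 dB over -14 dBFS; at 12:1 that becomes 0.75 dB over, giving -13.25 dBFS.

-13.25 dBFS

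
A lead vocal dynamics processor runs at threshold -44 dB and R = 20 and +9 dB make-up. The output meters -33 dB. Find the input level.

-4 dB

Remove make-up: -33 − 9 = -42 dB.
That's 2 dB above the -44 dB threshold.
Input overshoot = R × output overshoot = 40 dB → input = -44 + 40 = -4 dB.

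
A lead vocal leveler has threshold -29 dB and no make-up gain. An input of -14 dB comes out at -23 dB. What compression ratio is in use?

2.5:1

Input overshoot = -14 − (-29) = 15 dB; output overshoot = -23 − (-29) = 6 dB.
Ratio = 15 / 6 = 2.5.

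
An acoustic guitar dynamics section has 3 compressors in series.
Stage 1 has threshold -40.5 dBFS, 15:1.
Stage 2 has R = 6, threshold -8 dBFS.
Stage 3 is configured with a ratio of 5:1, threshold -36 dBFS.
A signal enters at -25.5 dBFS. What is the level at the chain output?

Stage 1: -25.5 dBFS is 15 dB over -40.5 dBFS; at 15:1 that becomes 1 dB over, giving -39.5 dBFS.
Stage 2: -39.5 dBFS is at or below the -8 dBFS threshold — no compression; output -39.5 dBFS.
Stage 3: below threshold (-39.5 ≤ -36); passes unchanged; output -39.5 dBFS.

-39.5 dBFS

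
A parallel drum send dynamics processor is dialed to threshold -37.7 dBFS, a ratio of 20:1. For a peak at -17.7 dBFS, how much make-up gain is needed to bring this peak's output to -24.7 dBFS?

12 dB

Without make-up, output = threshold + overshoot/20 = -37.7 + 1 = -36.7 dBFS.
Gap to target: 12 dB.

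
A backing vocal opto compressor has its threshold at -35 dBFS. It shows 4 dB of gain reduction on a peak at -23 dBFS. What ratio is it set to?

1.5:1

Input overshoot = -23 − (-35) = 12 dB.
Output overshoot = 12 − 4 = 8 dB.
Ratio = input overshoot / output overshoot = 12 / 8 = 1.5.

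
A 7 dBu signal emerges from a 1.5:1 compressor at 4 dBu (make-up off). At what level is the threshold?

Let T be the threshold. Output overshoot = (input overshoot)/R, so 4 − T = (7 − T)/1.5.
1.5·(4 − T) = 7 − T → 0.5·T = 6 − 7 = -1.
T = -1/0.5 = -2 dBu.

-2 dBu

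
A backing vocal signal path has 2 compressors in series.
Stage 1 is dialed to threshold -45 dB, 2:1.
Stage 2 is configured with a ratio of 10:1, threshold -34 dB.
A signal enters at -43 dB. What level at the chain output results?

Stage 1: 2 dB above -45 dB, reduced 2:1 to 1 dB above → -44 dB.
Stage 2: below threshold (-44 ≤ -34); passes unchanged; output -44 dB.

-44 dB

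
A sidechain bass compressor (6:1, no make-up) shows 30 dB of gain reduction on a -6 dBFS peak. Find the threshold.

-42 dBFS

Gain reduction = -6 − (-36) = 30 dB; output overshoot = GR / (R − 1) = 30 / 5 = 6 dB.
Threshold = output − output overshoot = -36 − 6 = -42 dBFS.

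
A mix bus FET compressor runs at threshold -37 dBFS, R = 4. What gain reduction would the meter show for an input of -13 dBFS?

-13 dBFS exceeds the threshold by 24 dB.
A 4:1 ratio leaves 6 dB of that excess.
Gain reduction = 24 − 6 = 18 dB.

18 dB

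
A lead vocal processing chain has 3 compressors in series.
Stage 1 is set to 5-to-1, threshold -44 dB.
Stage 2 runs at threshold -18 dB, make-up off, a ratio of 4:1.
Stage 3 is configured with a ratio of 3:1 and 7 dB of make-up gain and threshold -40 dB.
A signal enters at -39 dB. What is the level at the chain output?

Stage 1: 5 dB above -44 dB, reduced 5:1 to 1 dB above → -43 dB.
Stage 2: -43 dB is at or below the -18 dB threshold — no compression; output -43 dB.
Stage 3: -43 dB is at or below the -40 dB threshold — no compression; make-up brings it to -36 dB.

-36 dB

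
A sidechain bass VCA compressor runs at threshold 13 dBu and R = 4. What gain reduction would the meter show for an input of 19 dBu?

4.5 dB

Overshoot = 19 − 13 = 6 dB.
A 4:1 ratio leaves 1.5 dB of that excess.
So the signal is attenuated by 6 − 1.5 = 4.5 dB.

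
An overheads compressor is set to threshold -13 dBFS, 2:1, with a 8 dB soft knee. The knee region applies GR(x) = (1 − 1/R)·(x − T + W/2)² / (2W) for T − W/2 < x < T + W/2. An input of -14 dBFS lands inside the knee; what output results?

x − T + W/2 = -14 − (-13) + 4 = 3.
GR = (1 − 1/2) × 3² / 16 = 0.5 × 9 / 16 = 0.28125 dB.
Output = -14 − 0.28125 = -14.28125 dBFS.

-14.28125 dBFS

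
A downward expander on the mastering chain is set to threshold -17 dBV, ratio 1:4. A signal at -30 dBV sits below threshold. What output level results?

Below threshold, a 1:4 expander applies gain = (4−1)×(T − x) of attenuation.
(4−1) × 13 = 39 dB, so output = -30 − 39 = -69 dBV.

-69 dBV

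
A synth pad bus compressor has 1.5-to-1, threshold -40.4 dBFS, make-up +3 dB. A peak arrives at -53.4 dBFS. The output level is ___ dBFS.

-53.4 dBFS is 13 dB below the -40.4 dBFS threshold, so no gain reduction is applied.
Make-up gain adds 3 dB: -53.4 + 3 = -50.4 dBFS.

-50.4 dBFS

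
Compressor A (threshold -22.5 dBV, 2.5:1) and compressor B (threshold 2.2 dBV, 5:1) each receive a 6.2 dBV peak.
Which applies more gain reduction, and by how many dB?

A, by 14.02 dB

A: GR = 28.7 − 28.7/2.5 = 17.22 dB.
B: GR = 4 − 4/5 = 3.2 dB.
A reduces 14.02 dB more.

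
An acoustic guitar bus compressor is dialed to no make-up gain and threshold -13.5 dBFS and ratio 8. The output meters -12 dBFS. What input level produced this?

-1.5 dBFS

Post-compression overshoot = -12 − (-13.5) = 1.5 dB.
Before 8:1 compression the overshoot was 1.5 × 8 = 12 dB, so input = -13.5 + 12 = -1.5 dBFS.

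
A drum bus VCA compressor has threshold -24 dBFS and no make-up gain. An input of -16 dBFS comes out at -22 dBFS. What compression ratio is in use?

Input overshoot = -16 − (-24) = 8 dB; output overshoot = -22 − (-24) = 2 dB.
Ratio = 8 / 2 = 4.

4:1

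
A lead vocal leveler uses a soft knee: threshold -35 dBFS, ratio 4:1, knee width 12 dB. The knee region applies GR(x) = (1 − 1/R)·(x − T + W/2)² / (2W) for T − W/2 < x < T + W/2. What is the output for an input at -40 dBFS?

-40.03125 dBFS

x − T + W/2 = -40 − (-35) + 6 = 1.
GR = (1 − 1/4) × 1² / 24 = 0.75 × 1 / 24 = 0.03125 dB.
Output = -40 − 0.03125 = -40.03125 dBFS.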